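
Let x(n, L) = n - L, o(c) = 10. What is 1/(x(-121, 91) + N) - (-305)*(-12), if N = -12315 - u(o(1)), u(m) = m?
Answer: -45885421/12537 ≈ -3660.0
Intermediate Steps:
N = -12325 (N = -12315 - 1*10 = -12315 - 10 = -12325)
1/(x(-121, 91) + N) - (-305)*(-12) = 1/((-121 - 1*91) - 12325) - (-305)*(-12) = 1/((-121 - 91) - 12325) - 1*3660 = 1/(-212 - 12325) - 3660 = 1/(-12537) - 3660 = -1/12537 - 3660 = -45885421/12537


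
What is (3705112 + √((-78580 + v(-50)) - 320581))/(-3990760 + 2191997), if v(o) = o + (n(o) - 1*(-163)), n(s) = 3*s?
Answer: -3705112/1798763 - I*√399198/1798763 ≈ -2.0598 - 0.00035125*I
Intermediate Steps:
v(o) = 163 + 4*o (v(o) = o + (3*o - 1*(-163)) = o + (3*o + 163) = o + (163 + 3*o) = 163 + 4*o)
(3705112 + √((-78580 + v(-50)) - 320581))/(-3990760 + 2191997) = (3705112 + √((-78580 + (163 + 4*(-50))) - 320581))/(-3990760 + 2191997) = (3705112 + √((-78580 + (163 - 200)) - 320581))/(-1798763) = (3705112 + √((-78580 - 37) - 320581))*(-1/1798763) = (3705112 + √(-78617 - 320581))*(-1/1798763) = (3705112 + √(-399198))*(-1/1798763) = (3705112 + I*√399198)*(-1/1798763) = -3705112/1798763 - I*√399198/1798763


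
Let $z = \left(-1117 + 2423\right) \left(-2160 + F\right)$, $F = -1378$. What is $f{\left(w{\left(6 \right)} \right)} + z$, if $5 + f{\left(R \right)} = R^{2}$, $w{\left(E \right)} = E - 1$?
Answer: $-4620608$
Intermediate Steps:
$w{\left(E \right)} = -1 + E$
$f{\left(R \right)} = -5 + R^{2}$
$z = -4620628$ ($z = \left(-1117 + 2423\right) \left(-2160 - 1378\right) = 1306 \left(-3538\right) = -4620628$)
$f{\left(w{\left(6 \right)} \right)} + z = \left(-5 + \left(-1 + 6\right)^{2}\right) - 4620628 = \left(-5 + 5^{2}\right) - 4620628 = \left(-5 + 25\right) - 4620628 = 20 - 4620628 = -4620608$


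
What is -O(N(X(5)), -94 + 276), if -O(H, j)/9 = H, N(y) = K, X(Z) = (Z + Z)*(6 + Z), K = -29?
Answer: -261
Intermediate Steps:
X(Z) = 2*Z*(6 + Z) (X(Z) = (2*Z)*(6 + Z) = 2*Z*(6 + Z))
N(y) = -29
O(H, j) = -9*H
-O(N(X(5)), -94 + 276) = -(-9)*(-29) = -1*261 = -261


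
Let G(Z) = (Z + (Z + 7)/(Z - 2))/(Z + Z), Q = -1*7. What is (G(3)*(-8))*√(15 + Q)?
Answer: -104*√2/3 ≈ -49.026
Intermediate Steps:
Q = -7
G(Z) = (Z + (7 + Z)/(-2 + Z))/(2*Z) (G(Z) = (Z + (7 + Z)/(-2 + Z))/((2*Z)) = (Z + (7 + Z)/(-2 + Z))*(1/(2*Z)) = (Z + (7 + Z)/(-2 + Z))/(2*Z))
(G(3)*(-8))*√(15 + Q) = (((½)*(7 + 3² - 1*3)/(3*(-2 + 3)))*(-8))*√(15 - 7) = (((½)*(⅓)*(7 + 9 - 3)/1)*(-8))*√8 = (((½)*(⅓)*1*13)*(-8))*(2*√2) = ((13/6)*(-8))*(2*√2) = -104*√2/3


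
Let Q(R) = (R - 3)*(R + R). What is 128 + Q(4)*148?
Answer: 1312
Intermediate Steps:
Q(R) = 2*R*(-3 + R) (Q(R) = (-3 + R)*(2*R) = 2*R*(-3 + R))
128 + Q(4)*148 = 128 + (2*4*(-3 + 4))*148 = 128 + (2*4*1)*148 = 128 + 8*148 = 128 + 1184 = 1312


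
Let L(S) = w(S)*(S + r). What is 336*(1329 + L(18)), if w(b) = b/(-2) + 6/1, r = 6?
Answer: 422352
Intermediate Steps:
w(b) = 6 - b/2 (w(b) = b*(-½) + 6*1 = -b/2 + 6 = 6 - b/2)
L(S) = (6 + S)*(6 - S/2) (L(S) = (6 - S/2)*(S + 6) = (6 - S/2)*(6 + S) = (6 + S)*(6 - S/2))
336*(1329 + L(18)) = 336*(1329 - (-12 + 18)*(6 + 18)/2) = 336*(1329 - ½*6*24) = 336*(1329 - 72) = 336*1257 = 422352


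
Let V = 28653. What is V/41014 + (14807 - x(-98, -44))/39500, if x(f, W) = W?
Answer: 870446207/810026500 ≈ 1.0746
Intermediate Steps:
V/41014 + (14807 - x(-98, -44))/39500 = 28653/41014 + (14807 - 1*(-44))/39500 = 28653*(1/41014) + (14807 + 44)*(1/39500) = 28653/41014 + 14851*(1/39500) = 28653/41014 + 14851/39500 = 870446207/810026500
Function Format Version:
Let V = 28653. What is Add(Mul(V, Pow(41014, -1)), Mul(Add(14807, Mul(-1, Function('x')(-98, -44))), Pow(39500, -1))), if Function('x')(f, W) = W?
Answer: Rational(870446207, 810026500) ≈ 1.0746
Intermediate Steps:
Add(Mul(V, Pow(41014, -1)), Mul(Add(14807, Mul(-1, Function('x')(-98, -44))), Pow(39500, -1))) = Add(Mul(28653, Pow(41014, -1)), Mul(Add(14807, Mul(-1, -44)), Pow(39500, -1))) = Add(Mul(28653, Rational(1, 41014)), Mul(Add(14807, 44), Rational(1, 39500))) = Add(Rational(28653, 41014), Mul(14851, Rational(1, 39500))) = Add(Rational(28653, 41014), Rational(14851, 39500)) = Rational(870446207, 810026500)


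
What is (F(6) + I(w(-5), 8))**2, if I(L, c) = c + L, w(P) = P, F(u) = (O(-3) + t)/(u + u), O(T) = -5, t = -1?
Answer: 25/4 ≈ 6.2500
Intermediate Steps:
F(u) = -3/u (F(u) = (-5 - 1)/(u + u) = -6*1/(2*u) = -3/u)
I(L, c) = L + c
(F(6) + I(w(-5), 8))**2 = (-3/6 + (-5 + 8))**2 = (-3*1/6 + 3)**2 = (-1/2 + 3)**2 = (5/2)**2 = 25/4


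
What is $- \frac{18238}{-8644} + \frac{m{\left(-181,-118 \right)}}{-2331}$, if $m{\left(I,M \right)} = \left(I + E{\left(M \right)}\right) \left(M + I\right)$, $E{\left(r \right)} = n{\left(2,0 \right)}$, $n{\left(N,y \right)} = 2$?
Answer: $- \frac{210061373}{10074582} \approx -20.851$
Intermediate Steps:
$E{\left(r \right)} = 2$
$m{\left(I,M \right)} = \left(2 + I\right) \left(I + M\right)$ ($m{\left(I,M \right)} = \left(I + 2\right) \left(M + I\right) = \left(2 + I\right) \left(I + M\right)$)
$- \frac{18238}{-8644} + \frac{m{\left(-181,-118 \right)}}{-2331} = - \frac{18238}{-8644} + \frac{\left(-181\right)^{2} + 2 \left(-181\right) + 2 \left(-118\right) - -21358}{-2331} = \left(-18238\right) \left(- \frac{1}{8644}\right) + \left(32761 - 362 - 236 + 21358\right) \left(- \frac{1}{2331}\right) = \frac{9119}{4322} + 53521 \left(- \frac{1}{2331}\right) = \frac{9119}{4322} - \frac{53521}{2331} = - \frac{210061373}{10074582}$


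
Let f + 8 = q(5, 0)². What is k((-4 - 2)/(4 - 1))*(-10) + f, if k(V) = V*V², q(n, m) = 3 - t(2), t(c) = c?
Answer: 73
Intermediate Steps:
q(n, m) = 1 (q(n, m) = 3 - 1*2 = 3 - 2 = 1)
k(V) = V³
f = -7 (f = -8 + 1² = -8 + 1 = -7)
k((-4 - 2)/(4 - 1))*(-10) + f = ((-4 - 2)/(4 - 1))³*(-10) - 7 = (-6/3)³*(-10) - 7 = (-6*⅓)³*(-10) - 7 = (-2)³*(-10) - 7 = -8*(-10) - 7 = 80 - 7 = 73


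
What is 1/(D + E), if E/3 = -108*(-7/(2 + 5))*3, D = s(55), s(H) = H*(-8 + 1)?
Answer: 1/587 ≈ 0.0017036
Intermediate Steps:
s(H) = -7*H (s(H) = H*(-7) = -7*H)
D = -385 (D = -7*55 = -385)
E = 972 (E = 3*(-108*(-7/(2 + 5))*3) = 3*(-108*(-7/7)*3) = 3*(-108*(-7*⅐)*3) = 3*(-(-108)*3) = 3*(-108*(-3)) = 3*324 = 972)
1/(D + E) = 1/(-385 + 972) = 1/587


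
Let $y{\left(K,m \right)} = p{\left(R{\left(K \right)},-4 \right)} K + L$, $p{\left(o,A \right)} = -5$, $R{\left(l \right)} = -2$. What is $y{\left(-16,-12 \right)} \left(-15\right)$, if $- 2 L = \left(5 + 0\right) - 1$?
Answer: $-1170$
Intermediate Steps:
$L = -2$ ($L = - \frac{\left(5 + 0\right) - 1}{2} = - \frac{5 - 1}{2} = \left(- \frac{1}{2}\right) 4 = -2$)
$y{\left(K,m \right)} = -2 - 5 K$ ($y{\left(K,m \right)} = - 5 K - 2 = -2 - 5 K$)
$y{\left(-16,-12 \right)} \left(-15\right) = \left(-2 - -80\right) \left(-15\right) = \left(-2 + 80\right) \left(-15\right) = 78 \left(-15\right) = -1170$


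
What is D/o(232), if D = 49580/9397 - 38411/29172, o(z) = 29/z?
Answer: 2170799186/68532321 ≈ 31.676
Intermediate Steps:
D = 1085399593/274129284 (D = 49580*(1/9397) - 38411*1/29172 = 49580/9397 - 38411/29172 = 1085399593/274129284 ≈ 3.9594)
D/o(232) = 1085399593/(274129284*((29/232))) = 1085399593/(274129284*((29*(1/232)))) = 1085399593/(274129284*(⅛)) = (1085399593/274129284)*8 = 2170799186/68532321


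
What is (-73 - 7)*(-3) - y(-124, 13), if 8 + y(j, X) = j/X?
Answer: 3348/13 ≈ 257.54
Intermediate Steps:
y(j, X) = -8 + j/X
(-73 - 7)*(-3) - y(-124, 13) = (-73 - 7)*(-3) - (-8 - 124/13) = -80*(-3) - (-8 - 124*1/13) = 240 - (-8 - 124/13) = 240 - 1*(-228/13) = 240 + 228/13 = 3348/13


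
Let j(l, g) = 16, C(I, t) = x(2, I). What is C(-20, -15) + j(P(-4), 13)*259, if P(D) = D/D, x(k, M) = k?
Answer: 4146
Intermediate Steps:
C(I, t) = 2
P(D) = 1
C(-20, -15) + j(P(-4), 13)*259 = 2 + 16*259 = 2 + 4144 = 4146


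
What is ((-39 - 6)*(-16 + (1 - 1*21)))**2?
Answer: 2624400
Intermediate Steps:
((-39 - 6)*(-16 + (1 - 1*21)))**2 = (-45*(-16 + (1 - 21)))**2 = (-45*(-16 - 20))**2 = (-45*(-36))**2 = 1620**2 = 2624400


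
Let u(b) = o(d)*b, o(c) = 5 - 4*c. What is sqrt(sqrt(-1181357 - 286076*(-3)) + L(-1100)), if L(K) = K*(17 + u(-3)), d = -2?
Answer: sqrt(24200 + I*sqrt(323129)) ≈ 155.57 + 1.827*I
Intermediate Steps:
u(b) = 13*b (u(b) = (5 - 4*(-2))*b = (5 + 8)*b = 13*b)
L(K) = -22*K (L(K) = K*(17 + 13*(-3)) = K*(17 - 39) = K*(-22) = -22*K)
sqrt(sqrt(-1181357 - 286076*(-3)) + L(-1100)) = sqrt(sqrt(-1181357 - 286076*(-3)) - 22*(-1100)) = sqrt(sqrt(-1181357 + 858228) + 24200) = sqrt(sqrt(-323129) + 24200) = sqrt(I*sqrt(323129) + 24200) = sqrt(24200 + I*sqrt(323129))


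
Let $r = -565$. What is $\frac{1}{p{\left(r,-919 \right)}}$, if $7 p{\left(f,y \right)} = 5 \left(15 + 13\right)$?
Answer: $\frac{1}{20} \approx 0.05$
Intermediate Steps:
$p{\left(f,y \right)} = 20$ ($p{\left(f,y \right)} = \frac{5 \left(15 + 13\right)}{7} = \frac{5 \cdot 28}{7} = \frac{1}{7} \cdot 140 = 20$)
$\frac{1}{p{\left(r,-919 \right)}} = \frac{1}{20}$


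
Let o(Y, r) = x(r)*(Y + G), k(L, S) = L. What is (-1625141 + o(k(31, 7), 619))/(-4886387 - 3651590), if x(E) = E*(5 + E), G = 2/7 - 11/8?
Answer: -69496363/59765839 ≈ -1.1628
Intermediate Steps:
G = -61/56 (G = 2*(⅐) - 11*⅛ = 2/7 - 11/8 = -61/56 ≈ -1.0893)
o(Y, r) = r*(5 + r)*(-61/56 + Y) (o(Y, r) = (r*(5 + r))*(Y - 61/56) = (r*(5 + r))*(-61/56 + Y) = r*(5 + r)*(-61/56 + Y))
(-1625141 + o(k(31, 7), 619))/(-4886387 - 3651590) = (-1625141 + (1/56)*619*(-61 + 56*31)*(5 + 619))/(-4886387 - 3651590) = (-1625141 + (1/56)*619*(-61 + 1736)*624)/(-8537977) = (-1625141 + (1/56)*619*1675*624)*(-1/8537977) = (-1625141 + 80872350/7)*(-1/8537977) = (69496363/7)*(-1/8537977) = -69496363/59765839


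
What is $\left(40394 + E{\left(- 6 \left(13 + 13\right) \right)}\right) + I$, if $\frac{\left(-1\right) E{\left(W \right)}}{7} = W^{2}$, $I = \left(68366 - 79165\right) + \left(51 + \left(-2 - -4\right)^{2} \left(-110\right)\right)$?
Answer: $-141146$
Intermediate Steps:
$I = -11188$ ($I = -10799 + \left(51 + \left(-2 + 4\right)^{2} \left(-110\right)\right) = -10799 + \left(51 + 2^{2} \left(-110\right)\right) = -10799 + \left(51 + 4 \left(-110\right)\right) = -10799 + \left(51 - 440\right) = -10799 - 389 = -11188$)
$E{\left(W \right)} = - 7 W^{2}$
$\left(40394 + E{\left(- 6 \left(13 + 13\right) \right)}\right) + I = \left(40394 - 7 \left(- 6 \left(13 + 13\right)\right)^{2}\right) - 11188 = \left(40394 - 7 \left(\left(-6\right) 26\right)^{2}\right) - 11188 = \left(40394 - 7 \left(-156\right)^{2}\right) - 11188 = \left(40394 - 170352\right) - 11188 = -129958 - 11188 = -141146$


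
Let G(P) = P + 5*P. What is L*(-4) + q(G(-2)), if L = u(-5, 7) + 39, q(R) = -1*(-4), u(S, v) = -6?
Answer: -128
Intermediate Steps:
G(P) = 6*P
q(R) = 4
L = 33 (L = -6 + 39 = 33)
L*(-4) + q(G(-2)) = 33*(-4) + 4 = -132 + 4 = -128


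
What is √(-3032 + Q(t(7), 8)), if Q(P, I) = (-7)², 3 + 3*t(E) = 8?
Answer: I*√2983 ≈ 54.617*I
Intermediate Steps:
t(E) = 5/3 (t(E) = -1 + (⅓)*8 = -1 + 8/3 = 5/3)
Q(P, I) = 49
√(-3032 + Q(t(7), 8)) = √(-3032 + 49) = √(-2983) = I*√2983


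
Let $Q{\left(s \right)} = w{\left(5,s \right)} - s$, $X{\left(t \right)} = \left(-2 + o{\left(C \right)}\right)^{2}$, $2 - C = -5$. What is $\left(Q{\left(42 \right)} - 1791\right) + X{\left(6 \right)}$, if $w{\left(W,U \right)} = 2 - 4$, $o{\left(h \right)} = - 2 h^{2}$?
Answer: $8165$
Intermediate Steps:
$C = 7$ ($C = 2 - -5 = 2 + 5 = 7$)
$w{\left(W,U \right)} = -2$
$X{\left(t \right)} = 10000$ ($X{\left(t \right)} = \left(-2 - 2 \cdot 7^{2}\right)^{2} = \left(-2 - 98\right)^{2} = \left(-100\right)^{2} = 10000$)
$Q{\left(s \right)} = -2 - s$
$\left(Q{\left(42 \right)} - 1791\right) + X{\left(6 \right)} = \left(\left(-2 - 42\right) - 1791\right) + 10000 = \left(-44 - 1791\right) + 10000 = -1835 + 10000 = 8165$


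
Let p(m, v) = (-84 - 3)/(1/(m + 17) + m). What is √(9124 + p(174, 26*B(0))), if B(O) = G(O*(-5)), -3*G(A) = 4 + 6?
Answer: √34870245145/1955 ≈ 95.517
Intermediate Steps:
G(A) = -10/3 (G(A) = -(4 + 6)/3 = -⅓*10 = -10/3)
B(O) = -10/3
p(m, v) = -87/(m + 1/(17 + m)) (p(m, v) = -87/(1/(17 + m) + m) = -87/(m + 1/(17 + m)))
√(9124 + p(174, 26*B(0))) = √(9124 + 87*(-17 - 1*174)/(1 + 174² + 17*174)) = √(9124 + 87*(-17 - 174)/(1 + 30276 + 2958)) = √(9124 + 87*(-191)/33235) = √(9124 + 87*(1/33235)*(-191)) = √(9124 - 16617/33235) = √(303219523/33235) = √34870245145/1955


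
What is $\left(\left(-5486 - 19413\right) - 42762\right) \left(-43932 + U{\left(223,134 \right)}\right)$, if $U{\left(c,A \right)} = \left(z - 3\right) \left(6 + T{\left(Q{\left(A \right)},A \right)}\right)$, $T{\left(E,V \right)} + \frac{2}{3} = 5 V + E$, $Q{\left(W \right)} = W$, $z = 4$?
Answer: $\frac{8753168248}{3} \approx 2.9177 \cdot 10^{9}$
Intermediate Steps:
$T{\left(E,V \right)} = - \frac{2}{3} + E + 5 V$ ($T{\left(E,V \right)} = - \frac{2}{3} + \left(5 V + E\right) = - \frac{2}{3} + \left(E + 5 V\right) = - \frac{2}{3} + E + 5 V$)
$U{\left(c,A \right)} = \frac{16}{3} + 6 A$ ($U{\left(c,A \right)} = \left(4 - 3\right) \left(6 + \left(- \frac{2}{3} + A + 5 A\right)\right) = 1 \left(6 + \left(- \frac{2}{3} + 6 A\right)\right) = 1 \left(\frac{16}{3} + 6 A\right) = \frac{16}{3} + 6 A$)
$\left(\left(-5486 - 19413\right) - 42762\right) \left(-43932 + U{\left(223,134 \right)}\right) = \left(\left(-5486 - 19413\right) - 42762\right) \left(-43932 + \left(\frac{16}{3} + 6 \cdot 134\right)\right) = \left(-24899 - 42762\right) \left(-43932 + \left(\frac{16}{3} + 804\right)\right) = - 67661 \left(-43932 + \frac{2428}{3}\right) = \left(-67661\right) \left(- \frac{129368}{3}\right) = \frac{8753168248}{3}$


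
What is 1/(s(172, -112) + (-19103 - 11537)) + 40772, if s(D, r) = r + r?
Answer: 1258387007/30864 ≈ 40772.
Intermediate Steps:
s(D, r) = 2*r
1/(s(172, -112) + (-19103 - 11537)) + 40772 = 1/(2*(-112) + (-19103 - 11537)) + 40772 = 1/(-224 - 30640) + 40772 = 1/(-30864) + 40772 = -1/30864 + 40772 = 1258387007/30864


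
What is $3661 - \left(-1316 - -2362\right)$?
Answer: $2615$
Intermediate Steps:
$3661 - \left(-1316 - -2362\right) = 3661 - \left(-1316 + 2362\right) = 3661 - 1046 = 2615$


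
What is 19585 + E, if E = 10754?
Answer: 30339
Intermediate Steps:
19585 + E = 19585 + 10754 = 30339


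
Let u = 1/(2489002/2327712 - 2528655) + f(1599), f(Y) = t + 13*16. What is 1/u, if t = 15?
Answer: 2942989049179/656286556803061 ≈ 0.0044843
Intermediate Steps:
f(Y) = 223 (f(Y) = 15 + 13*16 = 15 + 208 = 223)
u = 656286556803061/2942989049179 (u = 1/(2489002/2327712 - 2528655) + 223 = 1/(2489002*(1/2327712) - 2528655) + 223 = 1/(1244501/1163856 - 2528655) + 223 = 1/(-2942989049179/1163856) + 223 = -1163856/2942989049179 + 223 = 656286556803061/2942989049179 ≈ 223.00)
1/u = 1/(656286556803061/2942989049179) = 2942989049179/656286556803061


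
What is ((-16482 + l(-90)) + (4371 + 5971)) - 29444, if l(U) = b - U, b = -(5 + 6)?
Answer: -35505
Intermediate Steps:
b = -11 (b = -1*11 = -11)
l(U) = -11 - U
((-16482 + l(-90)) + (4371 + 5971)) - 29444 = ((-16482 + (-11 - 1*(-90))) + (4371 + 5971)) - 29444 = ((-16482 + (-11 + 90)) + 10342) - 29444 = ((-16482 + 79) + 10342) - 29444 = (-16403 + 10342) - 29444 = -6061 - 29444 = -35505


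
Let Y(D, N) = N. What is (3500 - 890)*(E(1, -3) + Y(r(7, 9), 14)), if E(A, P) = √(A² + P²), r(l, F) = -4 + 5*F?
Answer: 36540 + 2610*√10 ≈ 44794.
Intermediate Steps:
(3500 - 890)*(E(1, -3) + Y(r(7, 9), 14)) = (3500 - 890)*(√(1² + (-3)²) + 14) = 2610*(√(1 + 9) + 14) = 2610*(√10 + 14) = 2610*(14 + √10) = 36540 + 2610*√10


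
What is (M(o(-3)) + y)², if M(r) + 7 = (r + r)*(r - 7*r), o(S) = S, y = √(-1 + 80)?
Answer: (115 - √79)² ≈ 11260.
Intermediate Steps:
y = √79 ≈ 8.8882
M(r) = -7 - 12*r² (M(r) = -7 + (r + r)*(r - 7*r) = -7 + (2*r)*(-6*r) = -7 - 12*r²)
(M(o(-3)) + y)² = ((-7 - 12*(-3)²) + √79)² = ((-7 - 12*9) + √79)² = ((-7 - 108) + √79)² = (-115 + √79)²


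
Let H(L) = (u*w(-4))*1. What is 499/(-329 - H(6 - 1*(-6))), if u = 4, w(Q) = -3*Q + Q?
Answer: -499/361 ≈ -1.3823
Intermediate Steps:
w(Q) = -2*Q
H(L) = 32 (H(L) = (4*(-2*(-4)))*1 = (4*8)*1 = 32*1 = 32)
499/(-329 - H(6 - 1*(-6))) = 499/(-329 - 1*32) = 499/(-329 - 32) = 499/(-361) = 499*(-1/361) = -499/361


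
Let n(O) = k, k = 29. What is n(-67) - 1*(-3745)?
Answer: 3774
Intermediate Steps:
n(O) = 29
n(-67) - 1*(-3745) = 29 - 1*(-3745) = 29 + 3745 = 3774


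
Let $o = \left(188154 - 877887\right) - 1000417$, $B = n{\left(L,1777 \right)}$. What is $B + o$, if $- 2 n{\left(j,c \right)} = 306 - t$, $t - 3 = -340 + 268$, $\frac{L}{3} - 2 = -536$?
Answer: $- \frac{3380675}{2} \approx -1.6903 \cdot 10^{6}$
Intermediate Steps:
$L = -1602$ ($L = 6 + 3 \left(-536\right) = 6 - 1608 = -1602$)
$t = -69$ ($t = 3 + \left(-340 + 268\right) = 3 - 72 = -69$)
$n{\left(j,c \right)} = - \frac{375}{2}$ ($n{\left(j,c \right)} = - \frac{306 - -69}{2} = - \frac{306 + 69}{2} = \left(- \frac{1}{2}\right) 375 = - \frac{375}{2}$)
$B = - \frac{375}{2} \approx -187.5$
$o = -1690150$ ($o = -689733 - 1000417 = -1690150$)
$B + o = - \frac{375}{2} - 1690150 = - \frac{3380675}{2}$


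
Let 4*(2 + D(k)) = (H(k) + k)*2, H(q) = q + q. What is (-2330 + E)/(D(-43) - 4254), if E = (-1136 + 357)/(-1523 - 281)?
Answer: 102501/190102 ≈ 0.53919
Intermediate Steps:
H(q) = 2*q
E = 19/44 (E = -779/(-1804) = -779*(-1/1804) = 19/44 ≈ 0.43182)
D(k) = -2 + 3*k/2 (D(k) = -2 + ((2*k + k)*2)/4 = -2 + ((3*k)*2)/4 = -2 + (6*k)/4 = -2 + 3*k/2)
(-2330 + E)/(D(-43) - 4254) = (-2330 + 19/44)/((-2 + (3/2)*(-43)) - 4254) = -102501/(44*((-2 - 129/2) - 4254)) = -102501/(44*(-133/2 - 4254)) = -102501/(44*(-8641/2)) = -102501/44*(-2/8641) = 102501/190102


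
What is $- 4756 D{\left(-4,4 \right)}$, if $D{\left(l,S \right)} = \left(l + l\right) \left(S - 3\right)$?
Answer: $38048$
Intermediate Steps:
$D{\left(l,S \right)} = 2 l \left(-3 + S\right)$
$- 4756 D{\left(-4,4 \right)} = - 4756 \cdot 2 \left(-4\right) \left(-3 + 4\right) = - 4756 \cdot 2 \left(-4\right) 1 = \left(-4756\right) \left(-8\right) = 38048$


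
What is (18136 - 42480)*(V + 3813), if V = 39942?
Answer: -1065171720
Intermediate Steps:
(18136 - 42480)*(V + 3813) = (18136 - 42480)*(39942 + 3813) = -24344*43755 = -1065171720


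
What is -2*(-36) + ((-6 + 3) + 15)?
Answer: 84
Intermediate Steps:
-2*(-36) + ((-6 + 3) + 15) = 72 + (-3 + 15) = 72 + 12 = 84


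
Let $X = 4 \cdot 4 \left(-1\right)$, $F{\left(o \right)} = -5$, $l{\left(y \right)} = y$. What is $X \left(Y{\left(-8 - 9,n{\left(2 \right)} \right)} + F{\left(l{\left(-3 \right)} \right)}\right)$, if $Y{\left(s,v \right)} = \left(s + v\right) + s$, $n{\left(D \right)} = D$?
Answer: $592$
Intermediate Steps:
$Y{\left(s,v \right)} = v + 2 s$
$X = -16$ ($X = 16 \left(-1\right) = -16$)
$X \left(Y{\left(-8 - 9,n{\left(2 \right)} \right)} + F{\left(l{\left(-3 \right)} \right)}\right) = - 16 \left(\left(2 + 2 \left(-8 - 9\right)\right) - 5\right) = - 16 \left(\left(2 + 2 \left(-17\right)\right) - 5\right) = - 16 \left(\left(2 - 34\right) - 5\right) = - 16 \left(-32 - 5\right) = \left(-16\right) \left(-37\right) = 592$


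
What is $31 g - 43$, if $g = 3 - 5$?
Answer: $-105$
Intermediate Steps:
$g = -2$
$31 g - 43 = 31 \left(-2\right) - 43 = -62 - 43 = -105$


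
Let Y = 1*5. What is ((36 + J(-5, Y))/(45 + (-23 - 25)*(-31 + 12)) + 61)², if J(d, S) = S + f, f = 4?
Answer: 379236676/101761 ≈ 3726.7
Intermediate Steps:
Y = 5
J(d, S) = 4 + S (J(d, S) = S + 4 = 4 + S)
((36 + J(-5, Y))/(45 + (-23 - 25)*(-31 + 12)) + 61)² = ((36 + (4 + 5))/(45 + (-23 - 25)*(-31 + 12)) + 61)² = ((36 + 9)/(45 - 48*(-19)) + 61)² = (45/(45 + 912) + 61)² = (45/957 + 61)² = (45*(1/957) + 61)² = (15/319 + 61)² = (19474/319)² = 379236676/101761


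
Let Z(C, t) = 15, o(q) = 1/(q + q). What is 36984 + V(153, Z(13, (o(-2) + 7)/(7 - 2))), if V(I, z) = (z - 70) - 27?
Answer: 36902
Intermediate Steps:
o(q) = 1/(2*q)
V(I, z) = -97 + z (V(I, z) = (-70 + z) - 27 = -97 + z)
36984 + V(153, Z(13, (o(-2) + 7)/(7 - 2))) = 36984 + (-97 + 15) = 36984 - 82 = 36902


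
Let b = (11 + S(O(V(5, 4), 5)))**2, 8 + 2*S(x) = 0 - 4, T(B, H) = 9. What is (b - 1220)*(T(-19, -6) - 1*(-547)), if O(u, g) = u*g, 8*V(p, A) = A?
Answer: -664420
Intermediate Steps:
V(p, A) = A/8
O(u, g) = g*u
S(x) = -6 (S(x) = -4 + (0 - 4)/2 = -4 + (1/2)*(-4) = -4 - 2 = -6)
b = 25 (b = (11 - 6)**2 = 5**2 = 25)
(b - 1220)*(T(-19, -6) - 1*(-547)) = (25 - 1220)*(9 - 1*(-547)) = -1195*(9 + 547) = -1195*556 = -664420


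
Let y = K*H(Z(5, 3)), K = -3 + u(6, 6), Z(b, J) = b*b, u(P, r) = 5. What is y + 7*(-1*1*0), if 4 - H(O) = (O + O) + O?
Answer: -142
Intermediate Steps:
Z(b, J) = b²
H(O) = 4 - 3*O (H(O) = 4 - ((O + O) + O) = 4 - (2*O + O) = 4 - 3*O)
K = 2 (K = -3 + 5 = 2)
y = -142 (y = 2*(4 - 3*5²) = 2*(4 - 3*25) = 2*(4 - 75) = 2*(-71) = -142)
y + 7*(-1*1*0) = -142 + 7*(-1*1*0) = -142 + 7*(-1*0) = -142 + 7*0 = -142 + 0 = -142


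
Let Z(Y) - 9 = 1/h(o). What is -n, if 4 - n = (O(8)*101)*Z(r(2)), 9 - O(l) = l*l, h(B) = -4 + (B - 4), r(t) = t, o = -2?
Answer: -98887/2 ≈ -49444.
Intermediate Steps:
h(B) = -8 + B (h(B) = -4 + (-4 + B) = -8 + B)
O(l) = 9 - l**2 (O(l) = 9 - l*l = 9 - l**2)
Z(Y) = 89/10 (Z(Y) = 9 + 1/(-8 - 2) = 9 + 1/(-10) = 9 - 1/10 = 89/10)
n = 98887/2 (n = 4 - (9 - 1*8**2)*101*89/10 = 4 - (9 - 1*64)*101*89/10 = 4 - (9 - 64)*101*89/10 = 4 - (-55*101)*89/10 = 4 - (-5555)*89/10 = 4 - 1*(-98879/2) = 4 + 98879/2 = 98887/2 ≈ 49444.)
-n = -1*98887/2 = -98887/2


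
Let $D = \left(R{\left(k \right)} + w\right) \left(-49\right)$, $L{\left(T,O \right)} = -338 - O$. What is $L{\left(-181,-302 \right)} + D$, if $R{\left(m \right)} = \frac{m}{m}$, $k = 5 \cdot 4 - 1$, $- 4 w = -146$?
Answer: $- \frac{3747}{2} \approx -1873.5$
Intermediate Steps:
$w = \frac{73}{2}$ ($w = \left(- \frac{1}{4}\right) \left(-146\right) = \frac{73}{2} \approx 36.5$)
$k = 19$ ($k = 20 - 1 = 19$)
$R{\left(m \right)} = 1$
$D = - \frac{3675}{2}$ ($D = \left(1 + \frac{73}{2}\right) \left(-49\right) = \frac{75}{2} \left(-49\right) = - \frac{3675}{2} \approx -1837.5$)
$L{\left(-181,-302 \right)} + D = \left(-338 - -302\right) - \frac{3675}{2} = \left(-338 + 302\right) - \frac{3675}{2} = -36 - \frac{3675}{2} = - \frac{3747}{2}$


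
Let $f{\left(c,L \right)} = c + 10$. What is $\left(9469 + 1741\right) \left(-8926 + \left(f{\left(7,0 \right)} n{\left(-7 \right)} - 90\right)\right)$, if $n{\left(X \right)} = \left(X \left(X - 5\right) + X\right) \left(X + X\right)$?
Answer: $-306503820$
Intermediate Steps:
$f{\left(c,L \right)} = 10 + c$
$n{\left(X \right)} = 2 X \left(X + X \left(-5 + X\right)\right)$ ($n{\left(X \right)} = \left(X \left(-5 + X\right) + X\right) 2 X = \left(X + X \left(-5 + X\right)\right) 2 X = 2 X \left(X + X \left(-5 + X\right)\right)$)
$\left(9469 + 1741\right) \left(-8926 + \left(f{\left(7,0 \right)} n{\left(-7 \right)} - 90\right)\right) = \left(9469 + 1741\right) \left(-8926 + \left(\left(10 + 7\right) 2 \left(-7\right)^{2} \left(-4 - 7\right) - 90\right)\right) = 11210 \left(-8926 + \left(17 \cdot 2 \cdot 49 \left(-11\right) - 90\right)\right) = 11210 \left(-8926 + \left(17 \left(-1078\right) - 90\right)\right) = 11210 \left(-8926 - 18416\right) = 11210 \left(-27342\right) = -306503820$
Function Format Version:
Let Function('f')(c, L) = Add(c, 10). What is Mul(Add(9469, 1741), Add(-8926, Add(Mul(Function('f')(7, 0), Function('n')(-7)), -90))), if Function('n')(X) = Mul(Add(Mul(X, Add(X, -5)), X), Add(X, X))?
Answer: -306503820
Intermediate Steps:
Function('f')(c, L) = Add(10, c)
Function('n')(X) = Mul(2, X, Add(X, Mul(X, Add(-5, X)))) (Function('n')(X) = Mul(Add(Mul(X, Add(-5, X)), X), Mul(2, X)) = Mul(Add(X, Mul(X, Add(-5, X))), Mul(2, X)) = Mul(2, X, Add(X, Mul(X, Add(-5, X)))))
Mul(Add(9469, 1741), Add(-8926, Add(Mul(Function('f')(7, 0), Function('n')(-7)), -90))) = Mul(Add(9469, 1741), Add(-8926, Add(Mul(Add(10, 7), Mul(2, Pow(-7, 2), Add(-4, -7))), -90))) = Mul(11210, Add(-8926, Add(Mul(17, Mul(2, 49, -11)), -90))) = Mul(11210, Add(-8926, Add(Mul(17, -1078), -90))) = Mul(11210, Add(-8926, Add(-18326, -90))) = Mul(11210, Add(-8926, -18416)) = Mul(11210, -27342) = -306503820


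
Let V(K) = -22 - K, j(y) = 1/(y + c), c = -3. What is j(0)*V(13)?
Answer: 35/3 ≈ 11.667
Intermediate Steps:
j(y) = 1/(-3 + y) (j(y) = 1/(y - 3) = 1/(-3 + y))
j(0)*V(13) = (-22 - 1*13)/(-3 + 0) = (-22 - 13)/(-3) = -⅓*(-35) = 35/3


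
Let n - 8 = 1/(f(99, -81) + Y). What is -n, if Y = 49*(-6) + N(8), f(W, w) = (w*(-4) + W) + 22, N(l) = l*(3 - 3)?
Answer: -1209/151 ≈ -8.0066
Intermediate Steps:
N(l) = 0 (N(l) = l*0 = 0)
f(W, w) = 22 + W - 4*w (f(W, w) = (-4*w + W) + 22 = (W - 4*w) + 22 = 22 + W - 4*w)
Y = -294 (Y = 49*(-6) + 0 = -294 + 0 = -294)
n = 1209/151 (n = 8 + 1/((22 + 99 - 4*(-81)) - 294) = 8 + 1/((22 + 99 + 324) - 294) = 8 + 1/(445 - 294) = 8 + 1/151 = 1209/151 ≈ 8.0066)
-n = -1*1209/151 = -1209/151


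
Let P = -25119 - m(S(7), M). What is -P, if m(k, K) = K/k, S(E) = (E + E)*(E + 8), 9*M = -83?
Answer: 47474827/1890 ≈ 25119.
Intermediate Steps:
M = -83/9 (M = (⅑)*(-83) = -83/9 ≈ -9.2222)
S(E) = 2*E*(8 + E) (S(E) = (2*E)*(8 + E) = 2*E*(8 + E))
P = -47474827/1890 (P = -25119 - (-83)/(9*(2*7*(8 + 7))) = -25119 - (-83)/(9*(2*7*15)) = -25119 - (-83)/(9*210) = -25119 - 1*(-83/1890) = -25119 + 83/1890 = -47474827/1890 ≈ -25119.)
-P = -1*(-47474827/1890) = 47474827/1890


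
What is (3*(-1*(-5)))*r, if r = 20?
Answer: 300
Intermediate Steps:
(3*(-1*(-5)))*r = (3*(-1*(-5)))*20 = (3*5)*20 = 15*20 = 300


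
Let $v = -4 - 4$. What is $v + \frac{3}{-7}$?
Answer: $- \frac{59}{7} \approx -8.4286$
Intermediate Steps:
$v = -8$ ($v = -4 - 4 = -8$)
$v + \frac{3}{-7} = -8 + \frac{3}{-7} = -8 + 3 \left(- \frac{1}{7}\right) = -8 - \frac{3}{7} = - \frac{59}{7}$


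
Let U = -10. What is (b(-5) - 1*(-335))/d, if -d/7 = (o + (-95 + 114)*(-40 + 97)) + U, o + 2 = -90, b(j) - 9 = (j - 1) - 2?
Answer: -16/327 ≈ -0.048930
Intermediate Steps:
b(j) = 6 + j (b(j) = 9 + ((j - 1) - 2) = 9 + ((-1 + j) - 2) = 9 + (-3 + j) = 6 + j)
o = -92 (o = -2 - 90 = -92)
d = -6867 (d = -7*((-92 + (-95 + 114)*(-40 + 97)) - 10) = -7*((-92 + 19*57) - 10) = -7*((-92 + 1083) - 10) = -7*(991 - 10) = -7*981 = -6867)
(b(-5) - 1*(-335))/d = ((6 - 5) - 1*(-335))/(-6867) = (1 + 335)*(-1/6867) = 336*(-1/6867) = -16/327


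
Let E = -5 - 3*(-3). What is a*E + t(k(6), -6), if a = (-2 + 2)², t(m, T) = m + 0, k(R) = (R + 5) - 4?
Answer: 7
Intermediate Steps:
k(R) = 1 + R (k(R) = (5 + R) - 4 = 1 + R)
t(m, T) = m
E = 4 (E = -5 + 9 = 4)
a = 0 (a = 0² = 0)
a*E + t(k(6), -6) = 0*4 + (1 + 6) = 0 + 7 = 7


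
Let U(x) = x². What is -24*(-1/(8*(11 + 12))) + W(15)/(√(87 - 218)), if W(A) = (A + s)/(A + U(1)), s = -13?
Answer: 3/23 - I*√131/1048 ≈ 0.13043 - 0.010921*I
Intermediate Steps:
W(A) = (-13 + A)/(1 + A) (W(A) = (A - 13)/(A + 1²) = (-13 + A)/(A + 1) = (-13 + A)/(1 + A))
-24*(-1/(8*(11 + 12))) + W(15)/(√(87 - 218)) = -24*(-1/(8*(11 + 12))) + ((-13 + 15)/(1 + 15))/(√(87 - 218)) = -24/((-8*23)) + (2/16)/(√(-131)) = -24/(-184) + ((1/16)*2)/((I*√131)) = -24*(-1/184) + (-I*√131/131)/8 = 3/23 - I*√131/1048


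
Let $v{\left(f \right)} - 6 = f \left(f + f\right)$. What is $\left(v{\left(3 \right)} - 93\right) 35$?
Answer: $-2415$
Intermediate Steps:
$v{\left(f \right)} = 6 + 2 f^{2}$ ($v{\left(f \right)} = 6 + f \left(f + f\right) = 6 + f 2 f = 6 + 2 f^{2}$)
$\left(v{\left(3 \right)} - 93\right) 35 = \left(\left(6 + 2 \cdot 3^{2}\right) - 93\right) 35 = \left(\left(6 + 2 \cdot 9\right) - 93\right) 35 = \left(\left(6 + 18\right) - 93\right) 35 = \left(24 - 93\right) 35 = \left(-69\right) 35 = -2415$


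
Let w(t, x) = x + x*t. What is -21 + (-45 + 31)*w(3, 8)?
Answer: -469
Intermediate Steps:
w(t, x) = x + t*x
-21 + (-45 + 31)*w(3, 8) = -21 + (-45 + 31)*(8*(1 + 3)) = -21 - 112*4 = -21 - 14*32 = -21 - 448 = -469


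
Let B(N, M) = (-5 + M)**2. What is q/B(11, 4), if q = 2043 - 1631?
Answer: 412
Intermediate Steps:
q = 412
q/B(11, 4) = 412/((-5 + 4)**2) = 412/((-1)**2) = 412/1 = 412*1 = 412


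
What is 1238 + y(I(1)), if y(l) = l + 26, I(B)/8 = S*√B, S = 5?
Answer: 1304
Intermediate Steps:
I(B) = 40*√B (I(B) = 8*(5*√B) = 40*√B)
y(l) = 26 + l
1238 + y(I(1)) = 1238 + (26 + 40*√1) = 1238 + (26 + 40*1) = 1238 + (26 + 40) = 1238 + 66 = 1304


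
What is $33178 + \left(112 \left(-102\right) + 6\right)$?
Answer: $21760$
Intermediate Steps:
$33178 + \left(112 \left(-102\right) + 6\right) = 33178 + \left(-11424 + 6\right) = 33178 - 11418 = 21760$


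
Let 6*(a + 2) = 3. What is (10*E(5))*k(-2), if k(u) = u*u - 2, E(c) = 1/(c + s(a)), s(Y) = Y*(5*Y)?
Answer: 16/13 ≈ 1.2308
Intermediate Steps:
a = -3/2 (a = -2 + (⅙)*3 = -2 + ½ = -3/2 ≈ -1.5000)
s(Y) = 5*Y²
E(c) = 1/(45/4 + c) (E(c) = 1/(c + 5*(-3/2)²) = 1/(c + 5*(9/4)) = 1/(c + 45/4) = 1/(45/4 + c))
k(u) = -2 + u² (k(u) = u² - 2 = -2 + u²)
(10*E(5))*k(-2) = (10*(4/(45 + 4*5)))*(-2 + (-2)²) = (10*(4/(45 + 20)))*(-2 + 4) = (10*(4/65))*2 = (8/13)*2 = 16/13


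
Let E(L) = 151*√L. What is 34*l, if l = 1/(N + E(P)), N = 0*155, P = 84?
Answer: 17*√21/3171 ≈ 0.024568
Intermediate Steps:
N = 0
l = √21/6342 (l = 1/(0 + 151*√84) = 1/(0 + 151*(2*√21)) = 1/(0 + 302*√21) = 1/(302*√21) = √21/6342 ≈ 0.00072258)
34*l = 34*(√21/6342) = 17*√21/3171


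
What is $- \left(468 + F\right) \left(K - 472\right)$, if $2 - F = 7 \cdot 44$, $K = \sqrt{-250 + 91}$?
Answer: $76464 - 162 i \sqrt{159} \approx 76464.0 - 2042.7 i$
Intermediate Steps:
$K = i \sqrt{159}$ ($K = \sqrt{-159} = i \sqrt{159} \approx 12.61 i$)
$F = -306$ ($F = 2 - 7 \cdot 44 = 2 - 308 = -306$)
$- \left(468 + F\right) \left(K - 472\right) = - \left(468 - 306\right) \left(i \sqrt{159} - 472\right) = - 162 \left(-472 + i \sqrt{159}\right) = - (-76464 + 162 i \sqrt{159}) = 76464 - 162 i \sqrt{159}$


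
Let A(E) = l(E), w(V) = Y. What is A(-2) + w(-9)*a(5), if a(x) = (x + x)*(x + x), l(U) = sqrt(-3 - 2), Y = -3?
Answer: -300 + I*sqrt(5) ≈ -300.0 + 2.2361*I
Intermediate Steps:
w(V) = -3
l(U) = I*sqrt(5) (l(U) = sqrt(-5) = I*sqrt(5))
A(E) = I*sqrt(5)
a(x) = 4*x**2 (a(x) = (2*x)*(2*x) = 4*x**2)
A(-2) + w(-9)*a(5) = I*sqrt(5) - 12*5**2 = I*sqrt(5) - 12*25 = I*sqrt(5) - 3*100 = I*sqrt(5) - 300 = -300 + I*sqrt(5)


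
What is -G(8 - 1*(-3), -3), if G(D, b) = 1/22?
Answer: -1/22 ≈ -0.045455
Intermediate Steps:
G(D, b) = 1/22
-G(8 - 1*(-3), -3) = -1*1/22 = -1/22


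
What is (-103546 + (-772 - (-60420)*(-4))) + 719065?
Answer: 373067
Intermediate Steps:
(-103546 + (-772 - (-60420)*(-4))) + 719065 = (-103546 + (-772 - 795*304)) + 719065 = (-103546 + (-772 - 241680)) + 719065 = (-103546 - 242452) + 719065 = -345998 + 719065 = 373067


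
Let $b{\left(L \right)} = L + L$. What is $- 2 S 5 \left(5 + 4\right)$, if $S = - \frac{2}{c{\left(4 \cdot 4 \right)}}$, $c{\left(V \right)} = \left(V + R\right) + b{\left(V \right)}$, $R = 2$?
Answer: $\frac{18}{5} \approx 3.6$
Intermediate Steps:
$b{\left(L \right)} = 2 L$
$c{\left(V \right)} = 2 + 3 V$ ($c{\left(V \right)} = \left(V + 2\right) + 2 V = \left(2 + V\right) + 2 V = 2 + 3 V$)
$S = - \frac{1}{25}$ ($S = - \frac{2}{2 + 3 \cdot 4 \cdot 4} = - \frac{2}{2 + 3 \cdot 16} = - \frac{2}{2 + 48} = - \frac{2}{50} = \left(-2\right) \frac{1}{50} = - \frac{1}{25} \approx -0.04$)
$- 2 S 5 \left(5 + 4\right) = \left(-2\right) \left(- \frac{1}{25}\right) 5 \left(5 + 4\right) = \frac{2 \cdot 5 \cdot 9}{25} = \frac{2}{25} \cdot 45 = \frac{18}{5}$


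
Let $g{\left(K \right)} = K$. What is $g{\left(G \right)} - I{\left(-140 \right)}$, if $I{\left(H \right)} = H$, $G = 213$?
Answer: $353$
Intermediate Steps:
$g{\left(G \right)} - I{\left(-140 \right)} = 213 - -140 = 213 + 140 = 353$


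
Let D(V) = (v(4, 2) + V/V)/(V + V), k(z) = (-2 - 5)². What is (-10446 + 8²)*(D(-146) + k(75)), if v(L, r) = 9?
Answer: -37110459/73 ≈ -5.0836e+5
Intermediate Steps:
k(z) = 49 (k(z) = (-7)² = 49)
D(V) = 5/V (D(V) = (9 + V/V)/(V + V) = (9 + 1)/((2*V)) = 10*(1/(2*V)) = 5/V)
(-10446 + 8²)*(D(-146) + k(75)) = (-10446 + 8²)*(5/(-146) + 49) = (-10446 + 64)*(5*(-1/146) + 49) = -10382*(-5/146 + 49) = -10382*7149/146 = -37110459/73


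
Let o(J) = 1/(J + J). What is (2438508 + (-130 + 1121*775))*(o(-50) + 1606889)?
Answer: 531422774394547/100 ≈ 5.3142e+12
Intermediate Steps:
o(J) = 1/(2*J)
(2438508 + (-130 + 1121*775))*(o(-50) + 1606889) = (2438508 + (-130 + 1121*775))*((½)/(-50) + 1606889) = (2438508 + (-130 + 868775))*((½)*(-1/50) + 1606889) = (2438508 + 868645)*(-1/100 + 1606889) = 3307153*(160688899/100) = 531422774394547/100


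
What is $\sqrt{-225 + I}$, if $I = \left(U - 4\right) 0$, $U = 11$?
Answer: $15 i \approx 15.0 i$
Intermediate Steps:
$I = 0$ ($I = \left(11 - 4\right) 0 = 7 \cdot 0 = 0$)
$\sqrt{-225 + I} = \sqrt{-225 + 0} = \sqrt{-225} = 15 i$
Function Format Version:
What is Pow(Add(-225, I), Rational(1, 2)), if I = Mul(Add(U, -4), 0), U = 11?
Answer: Mul(15, I) ≈ Mul(15.000, I)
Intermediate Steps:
I = 0 (I = Mul(Add(11, -4), 0) = Mul(7, 0) = 0)
Pow(Add(-225, I), Rational(1, 2)) = Pow(Add(-225, 0), Rational(1, 2)) = Pow(-225, Rational(1, 2)) = Mul(15, I)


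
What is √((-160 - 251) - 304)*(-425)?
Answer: -425*I*√715 ≈ -11364.0*I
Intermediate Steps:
√((-160 - 251) - 304)*(-425) = √(-411 - 304)*(-425) = √(-715)*(-425) = (I*√715)*(-425) = -425*I*√715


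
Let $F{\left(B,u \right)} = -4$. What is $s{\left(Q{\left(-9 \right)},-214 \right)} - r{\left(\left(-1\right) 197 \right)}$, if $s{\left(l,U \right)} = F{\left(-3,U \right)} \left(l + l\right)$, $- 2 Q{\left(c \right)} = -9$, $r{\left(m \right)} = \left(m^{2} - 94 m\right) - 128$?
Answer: $-57235$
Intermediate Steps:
$r{\left(m \right)} = -128 + m^{2} - 94 m$
$Q{\left(c \right)} = \frac{9}{2}$ ($Q{\left(c \right)} = \left(- \frac{1}{2}\right) \left(-9\right) = \frac{9}{2}$)
$s{\left(l,U \right)} = - 8 l$ ($s{\left(l,U \right)} = - 4 \left(l + l\right) = - 4 \cdot 2 l = - 8 l$)
$s{\left(Q{\left(-9 \right)},-214 \right)} - r{\left(\left(-1\right) 197 \right)} = \left(-8\right) \frac{9}{2} - \left(-128 + \left(\left(-1\right) 197\right)^{2} - 94 \left(\left(-1\right) 197\right)\right) = -36 - \left(-128 + \left(-197\right)^{2} - -18518\right) = -36 - \left(-128 + 38809 + 18518\right) = -36 - 57199 = -57235$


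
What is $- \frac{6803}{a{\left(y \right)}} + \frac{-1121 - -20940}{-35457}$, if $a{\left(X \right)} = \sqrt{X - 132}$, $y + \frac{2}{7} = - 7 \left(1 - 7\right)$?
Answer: $- \frac{19819}{35457} + \frac{6803 i \sqrt{1106}}{316} \approx -0.55896 + 715.96 i$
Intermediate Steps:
$y = \frac{292}{7}$ ($y = - \frac{2}{7} - 7 \left(1 - 7\right) = - \frac{2}{7} - -42 = - \frac{2}{7} + 42 = \frac{292}{7} \approx 41.714$)
$a{\left(X \right)} = \sqrt{-132 + X}$
$- \frac{6803}{a{\left(y \right)}} + \frac{-1121 - -20940}{-35457} = - \frac{6803}{\sqrt{-132 + \frac{292}{7}}} + \frac{-1121 - -20940}{-35457} = - \frac{6803}{\sqrt{- \frac{632}{7}}} + \left(-1121 + 20940\right) \left(- \frac{1}{35457}\right) = - \frac{6803}{\frac{2}{7} i \sqrt{1106}} + 19819 \left(- \frac{1}{35457}\right) = - 6803 \left(- \frac{i \sqrt{1106}}{316}\right) - \frac{19819}{35457} = \frac{6803 i \sqrt{1106}}{316} - \frac{19819}{35457} = - \frac{19819}{35457} + \frac{6803 i \sqrt{1106}}{316}$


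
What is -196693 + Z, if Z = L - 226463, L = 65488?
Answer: -357668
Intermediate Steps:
Z = -160975 (Z = 65488 - 226463 = -160975)
-196693 + Z = -196693 - 160975 = -357668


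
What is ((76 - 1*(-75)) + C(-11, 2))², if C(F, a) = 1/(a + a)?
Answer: 366025/16 ≈ 22877.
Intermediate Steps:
C(F, a) = 1/(2*a)
((76 - 1*(-75)) + C(-11, 2))² = ((76 - 1*(-75)) + (½)/2)² = ((76 + 75) + (½)*(½))² = (151 + ¼)² = (605/4)² = 366025/16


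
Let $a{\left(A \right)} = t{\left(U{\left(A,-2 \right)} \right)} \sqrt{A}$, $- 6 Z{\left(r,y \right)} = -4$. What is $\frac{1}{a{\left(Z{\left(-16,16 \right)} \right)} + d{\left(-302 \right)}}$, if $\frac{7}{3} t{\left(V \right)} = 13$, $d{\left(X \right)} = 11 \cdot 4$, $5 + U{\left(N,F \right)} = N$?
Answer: $\frac{1078}{46925} - \frac{91 \sqrt{6}}{93850} \approx 0.020598$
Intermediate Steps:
$Z{\left(r,y \right)} = \frac{2}{3}$ ($Z{\left(r,y \right)} = \left(- \frac{1}{6}\right) \left(-4\right) = \frac{2}{3}$)
$U{\left(N,F \right)} = -5 + N$
$d{\left(X \right)} = 44$
$t{\left(V \right)} = \frac{39}{7}$ ($t{\left(V \right)} = \frac{3}{7} \cdot 13 = \frac{39}{7}$)
$a{\left(A \right)} = \frac{39 \sqrt{A}}{7}$
$\frac{1}{a{\left(Z{\left(-16,16 \right)} \right)} + d{\left(-302 \right)}} = \frac{1}{\frac{39 \sqrt{\frac{2}{3}}}{7} + 44} = \frac{1}{\frac{39 \frac{\sqrt{6}}{3}}{7} + 44} = \frac{1}{\frac{13 \sqrt{6}}{7} + 44} = \frac{1}{44 + \frac{13 \sqrt{6}}{7}}$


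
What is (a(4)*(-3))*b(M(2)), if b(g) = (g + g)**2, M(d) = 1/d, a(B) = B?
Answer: -12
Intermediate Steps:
M(d) = 1/d
b(g) = 4*g**2 (b(g) = (2*g)**2 = 4*g**2)
(a(4)*(-3))*b(M(2)) = (4*(-3))*(4*(1/2)**2) = -48*(1/2)**2 = -48/4 = -12*1 = -12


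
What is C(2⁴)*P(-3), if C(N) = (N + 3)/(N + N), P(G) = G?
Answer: -57/32 ≈ -1.7813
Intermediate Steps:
C(N) = (3 + N)/(2*N) (C(N) = (3 + N)/((2*N)) = (3 + N)*(1/(2*N)) = (3 + N)/(2*N))
C(2⁴)*P(-3) = ((3 + 2⁴)/(2*(2⁴)))*(-3) = ((½)*(3 + 16)/16)*(-3) = ((½)*(1/16)*19)*(-3) = (19/32)*(-3) = -57/32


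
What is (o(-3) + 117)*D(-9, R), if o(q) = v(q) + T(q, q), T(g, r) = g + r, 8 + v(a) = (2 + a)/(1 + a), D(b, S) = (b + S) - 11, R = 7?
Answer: -2691/2 ≈ -1345.5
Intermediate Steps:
D(b, S) = -11 + S + b (D(b, S) = (S + b) - 11 = -11 + S + b)
v(a) = -8 + (2 + a)/(1 + a)
o(q) = 2*q + (-6 - 7*q)/(1 + q) (o(q) = (-6 - 7*q)/(1 + q) + (q + q) = (-6 - 7*q)/(1 + q) + 2*q = 2*q + (-6 - 7*q)/(1 + q))
(o(-3) + 117)*D(-9, R) = ((-6 - 5*(-3) + 2*(-3)²)/(1 - 3) + 117)*(-11 + 7 - 9) = ((-6 + 15 + 2*9)/(-2) + 117)*(-13) = (-(-6 + 15 + 18)/2 + 117)*(-13) = (-½*27 + 117)*(-13) = (-27/2 + 117)*(-13) = (207/2)*(-13) = -2691/2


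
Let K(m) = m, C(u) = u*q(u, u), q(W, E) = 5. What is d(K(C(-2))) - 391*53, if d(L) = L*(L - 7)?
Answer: -20553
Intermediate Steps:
C(u) = 5*u (C(u) = u*5 = 5*u)
d(L) = L*(-7 + L)
d(K(C(-2))) - 391*53 = (5*(-2))*(-7 + 5*(-2)) - 391*53 = -10*(-7 - 10) - 20723 = -10*(-17) - 20723 = 170 - 20723 = -20553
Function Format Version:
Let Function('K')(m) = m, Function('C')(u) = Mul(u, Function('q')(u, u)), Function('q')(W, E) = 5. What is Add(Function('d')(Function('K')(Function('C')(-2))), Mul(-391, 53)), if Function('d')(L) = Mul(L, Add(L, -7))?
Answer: -20553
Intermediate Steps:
Function('C')(u) = Mul(5, u) (Function('C')(u) = Mul(u, 5) = Mul(5, u))
Function('d')(L) = Mul(L, Add(-7, L))
Add(Function('d')(Function('K')(Function('C')(-2))), Mul(-391, 53)) = Add(Mul(Mul(5, -2), Add(-7, Mul(5, -2))), Mul(-391, 53)) = Add(Mul(-10, Add(-7, -10)), -20723) = Add(Mul(-10, -17), -20723) = Add(170, -20723) = -20553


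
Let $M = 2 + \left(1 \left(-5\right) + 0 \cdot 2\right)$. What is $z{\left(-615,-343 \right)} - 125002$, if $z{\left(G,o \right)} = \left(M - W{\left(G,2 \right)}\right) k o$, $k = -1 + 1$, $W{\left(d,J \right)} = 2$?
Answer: $-125002$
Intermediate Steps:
$k = 0$
$M = -3$ ($M = 2 + \left(-5 + 0\right) = 2 - 5 = -3$)
$z{\left(G,o \right)} = 0$ ($z{\left(G,o \right)} = \left(-3 - 2\right) 0 o = \left(-5\right) 0 o = 0 o = 0$)
$z{\left(-615,-343 \right)} - 125002 = 0 - 125002 = -125002$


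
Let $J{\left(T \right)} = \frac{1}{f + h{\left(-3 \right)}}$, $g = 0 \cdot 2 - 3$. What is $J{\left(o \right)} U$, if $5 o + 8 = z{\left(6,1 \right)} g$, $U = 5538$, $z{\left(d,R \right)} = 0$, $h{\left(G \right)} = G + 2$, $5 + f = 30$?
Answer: $\frac{923}{4} \approx 230.75$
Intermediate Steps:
$f = 25$ ($f = -5 + 30 = 25$)
$h{\left(G \right)} = 2 + G$
$g = -3$ ($g = 0 - 3 = -3$)
$o = - \frac{8}{5}$ ($o = - \frac{8}{5} + \frac{0 \left(-3\right)}{5} = - \frac{8}{5} + \frac{1}{5} \cdot 0 = - \frac{8}{5} + 0 = - \frac{8}{5} \approx -1.6$)
$J{\left(T \right)} = \frac{1}{24}$ ($J{\left(T \right)} = \frac{1}{25 + \left(2 - 3\right)} = \frac{1}{25 - 1} = \frac{1}{24}$)
$J{\left(o \right)} U = \frac{1}{24} \cdot 5538 = \frac{923}{4}$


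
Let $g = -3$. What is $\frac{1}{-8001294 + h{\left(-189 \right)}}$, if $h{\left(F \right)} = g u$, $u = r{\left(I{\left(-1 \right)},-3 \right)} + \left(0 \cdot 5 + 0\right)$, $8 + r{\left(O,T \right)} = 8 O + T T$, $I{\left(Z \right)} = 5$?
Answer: $- \frac{1}{8001417} \approx -1.2498 \cdot 10^{-7}$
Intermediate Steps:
$r{\left(O,T \right)} = -8 + T^{2} + 8 O$ ($r{\left(O,T \right)} = -8 + \left(8 O + T T\right) = -8 + \left(8 O + T^{2}\right) = -8 + \left(T^{2} + 8 O\right) = -8 + T^{2} + 8 O$)
$u = 41$ ($u = \left(-8 + \left(-3\right)^{2} + 8 \cdot 5\right) + \left(0 \cdot 5 + 0\right) = \left(-8 + 9 + 40\right) + \left(0 + 0\right) = 41 + 0 = 41$)
$h{\left(F \right)} = -123$ ($h{\left(F \right)} = \left(-3\right) 41 = -123$)
$\frac{1}{-8001294 + h{\left(-189 \right)}} = \frac{1}{-8001294 - 123} = \frac{1}{-8001417} = - \frac{1}{8001417}$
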